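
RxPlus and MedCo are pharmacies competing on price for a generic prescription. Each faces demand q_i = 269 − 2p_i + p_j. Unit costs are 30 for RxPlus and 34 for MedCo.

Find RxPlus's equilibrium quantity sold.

RxPlus's profit: π = (p_{RxPlus} − 30)(269 − 2p_{RxPlus} + p_{MedCo}).
∂π/∂p_{RxPlus} = 329 − 4p_{RxPlus} + p_{MedCo} = 0 ⇒ p_{RxPlus} = 82.25 + 0.25p_{MedCo}.
Similarly p_{MedCo} = 84.25 + 0.25p_{RxPlus}.
Substituting the second reaction function into the first: p_{RxPlus} = 82.25 + 0.25(84.25 + 0.25p_{RxPlus}), which gives 0.9375p_{RxPlus} = 103.3125 ⇒ p_{RxPlus} = 110.2.
Then p_{MedCo} = 84.25 + 0.25·110.2 = 111.8.
q_{RxPlus} = 269 − 2·110.2 + 111.8 = 160.4.

160.4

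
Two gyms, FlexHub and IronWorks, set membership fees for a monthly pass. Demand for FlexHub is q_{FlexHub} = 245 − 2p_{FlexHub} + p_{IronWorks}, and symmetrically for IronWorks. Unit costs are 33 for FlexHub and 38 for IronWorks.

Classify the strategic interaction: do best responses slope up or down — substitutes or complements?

strategic complements

FlexHub's profit: π = (p_{FlexHub} − 33)(245 − 2p_{FlexHub} + p_{IronWorks}).
∂π/∂p_{FlexHub} = 311 − 4p_{FlexHub} + p_{IronWorks} = 0 ⇒ p_{FlexHub} = 77.75 + 0.25p_{IronWorks}.
The best-response slope dp_{FlexHub}/dp_{IronWorks} = 0.25 > 0: the reaction function is upward-sloping, so the choices are strategic complements.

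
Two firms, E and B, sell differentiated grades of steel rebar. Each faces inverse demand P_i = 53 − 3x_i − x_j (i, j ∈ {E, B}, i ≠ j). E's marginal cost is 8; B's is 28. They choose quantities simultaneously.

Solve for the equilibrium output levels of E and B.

7, 3

Firm E's profit: π = x_E(53 − 3x_E − x_B) − 8x_E.
∂π/∂x_E = 45 − 6x_E − x_B = 0 ⇒ x_E = 7.5 − (1/6)x_B.
Similarly x_B = 25/6 − (1/6)x_E.
Solving the two reaction functions simultaneously: (1 − (−1/6)(−1/6))x_E = 7.5 − (1/6)·(25/6), so (35/36)x_E = 245/36 and x_E = 7.
Then x_B = 25/6 − (1/6)·7 = 3.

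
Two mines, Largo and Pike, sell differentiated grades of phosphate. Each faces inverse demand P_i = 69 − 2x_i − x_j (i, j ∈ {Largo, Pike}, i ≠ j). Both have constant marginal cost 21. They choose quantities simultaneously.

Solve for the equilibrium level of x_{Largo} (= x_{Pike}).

Mine Largo's profit: π = x_{Largo}(69 − 2x_{Largo} − x_{Pike}) − 21x_{Largo}.
∂π/∂x_{Largo} = 48 − 4x_{Largo} − x_{Pike} = 0 ⇒ x_{Largo} = 12 − 0.25x_{Pike}.
The game is symmetric, so in equilibrium x_{Pike} = x_{Largo}: the reaction function gives 1.25x_{Largo} = 12, hence x_{Largo} = 9.6.

9.6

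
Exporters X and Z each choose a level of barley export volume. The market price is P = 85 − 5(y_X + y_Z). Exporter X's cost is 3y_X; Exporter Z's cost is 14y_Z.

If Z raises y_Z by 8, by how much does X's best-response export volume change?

Exporter X's profit: π = y_X(85 − 5(y_X + y_Z)) − 3y_X.
∂π/∂y_X = 82 − 10y_X − 5y_Z = 0, so y_X = 8.2 − 0.5y_Z.
The reaction-function slope is −0.5, so an 8-unit rise in y_Z moves y_X by −0.5 × 8 = −4. X's best response falls — the actions are strategic substitutes.

-4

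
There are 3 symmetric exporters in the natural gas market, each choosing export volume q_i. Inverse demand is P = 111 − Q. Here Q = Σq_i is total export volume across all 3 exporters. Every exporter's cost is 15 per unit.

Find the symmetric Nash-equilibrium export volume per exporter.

A representative exporter's profit is π_i = q_i(111 − Q) − 15q_i, with Q = q_i + Σ_{j≠i} q_j.
First-order condition: 96 − 2q_i − Σ_{j≠i} q_j = 0.
In a symmetric equilibrium every exporter chooses the same q, so Σ_{j≠i} q_j = 2q. The condition becomes 96 − 4q = 0, giving q = 96/4 = 24.

24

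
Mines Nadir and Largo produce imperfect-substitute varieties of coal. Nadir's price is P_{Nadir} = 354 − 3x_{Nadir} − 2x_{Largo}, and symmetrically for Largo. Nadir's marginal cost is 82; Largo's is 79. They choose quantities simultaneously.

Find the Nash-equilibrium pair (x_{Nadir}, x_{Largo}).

Mine Nadir's profit: π = x_{Nadir}(354 − 3x_{Nadir} − 2x_{Largo}) − 82x_{Nadir}.
∂π/∂x_{Nadir} = 272 − 6x_{Nadir} − 2x_{Largo} = 0 ⇒ x_{Nadir} = 136/3 − (1/3)x_{Largo}.
Similarly x_{Largo} = 275/6 − (1/3)x_{Nadir}.
Substituting the second reaction function into the first: x_{Nadir} = 136/3 − (1/3)(275/6 − (1/3)x_{Nadir}), which gives (8/9)x_{Nadir} = 541/18 ⇒ x_{Nadir} = 33.8125.
Then x_{Largo} = 275/6 − (1/3)·33.8125 = 34.5625.

33.8125, 34.5625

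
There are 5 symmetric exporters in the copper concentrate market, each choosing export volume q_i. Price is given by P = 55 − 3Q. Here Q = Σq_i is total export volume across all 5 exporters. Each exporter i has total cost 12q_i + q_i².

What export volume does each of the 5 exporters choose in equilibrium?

2.15

A representative exporter's profit is π_i = q_i(55 − 3Q) − 12q_i − q_i², with Q = q_i + Σ_{j≠i} q_j.
First-order condition: 43 − 8q_i − 3Σ_{j≠i} q_j = 0.
In a symmetric equilibrium every exporter chooses the same q, so Σ_{j≠i} q_j = 4q. The condition becomes 43 − 20q = 0, giving q = 43/20 = 2.15.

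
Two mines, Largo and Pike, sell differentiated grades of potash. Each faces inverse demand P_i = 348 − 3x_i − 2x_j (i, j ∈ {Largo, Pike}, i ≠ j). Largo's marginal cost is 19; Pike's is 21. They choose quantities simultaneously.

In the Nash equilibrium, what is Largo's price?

Mine Largo's profit: π = x_{Largo}(348 − 3x_{Largo} − 2x_{Pike}) − 19x_{Largo}.
∂π/∂x_{Largo} = 329 − 6x_{Largo} − 2x_{Pike} = 0 ⇒ x_{Largo} = 329/6 − (1/3)x_{Pike}.
Similarly x_{Pike} = 54.5 − (1/3)x_{Largo}.
Substituting the second reaction function into the first: x_{Largo} = 329/6 − (1/3)(54.5 − (1/3)x_{Largo}), which gives (8/9)x_{Largo} = 110/3 ⇒ x_{Largo} = 41.25.
Then x_{Pike} = 54.5 − (1/3)·41.25 = 40.75.
P_{Largo} = 348 − 3·41.25 − 2·40.75 = 142.75.

142.75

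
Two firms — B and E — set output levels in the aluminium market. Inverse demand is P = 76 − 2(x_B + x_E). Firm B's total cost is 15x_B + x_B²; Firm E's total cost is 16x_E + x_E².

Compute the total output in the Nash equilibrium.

15.125

Firm B's profit: π = x_B(76 − 2(x_B + x_E)) − 15x_B − x_B².
∂π/∂x_B = 61 − 6x_B − 2x_E = 0, so x_B = 61/6 − (1/3)x_E.
By the same steps for E: x_E = 10 − (1/3)x_B.
Substituting the second reaction function into the first: x_B = 61/6 − (1/3)(10 − (1/3)x_B), which gives (8/9)x_B = 41/6 ⇒ x_B = 7.6875.
Then x_E = 10 − (1/3)·7.6875 = 7.4375.
Total output: 7.6875 + 7.4375 = 15.125.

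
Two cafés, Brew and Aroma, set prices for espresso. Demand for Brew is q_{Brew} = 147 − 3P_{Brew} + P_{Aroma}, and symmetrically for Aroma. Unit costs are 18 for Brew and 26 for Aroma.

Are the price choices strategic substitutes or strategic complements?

strategic complements

Brew's profit: π = (P_{Brew} − 18)(147 − 3P_{Brew} + P_{Aroma}).
∂π/∂P_{Brew} = 201 − 6P_{Brew} + P_{Aroma} = 0 ⇒ P_{Brew} = 33.5 + (1/6)P_{Aroma}.
The best-response slope dP_{Brew}/dP_{Aroma} = 1/6 > 0: the reaction function is upward-sloping, so the choices are strategic complements.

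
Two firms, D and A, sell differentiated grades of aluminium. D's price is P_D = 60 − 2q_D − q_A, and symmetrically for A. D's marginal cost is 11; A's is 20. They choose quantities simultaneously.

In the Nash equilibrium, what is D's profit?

Firm D's profit: π = q_D(60 − 2q_D − q_A) − 11q_D.
∂π/∂q_D = 49 − 4q_D − q_A = 0 ⇒ q_D = 12.25 − 0.25q_A.
Similarly q_A = 10 − 0.25q_D.
Substituting the second reaction function into the first: q_D = 12.25 − 0.25(10 − 0.25q_D), which gives 0.9375q_D = 9.75 ⇒ q_D = 10.4.
Then q_A = 10 − 0.25·10.4 = 7.4.
P_D = 60 − 2·10.4 − 7.4 = 31.8.
Profit = (31.8 − 11)·10.4 = 216.32.

216.32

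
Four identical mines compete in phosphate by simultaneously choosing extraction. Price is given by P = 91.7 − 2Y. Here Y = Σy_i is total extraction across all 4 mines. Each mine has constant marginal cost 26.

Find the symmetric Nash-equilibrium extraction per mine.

A representative mine's profit is π_i = y_i(91.7 − 2Y) − 26y_i, with Y = y_i + Σ_{j≠i} y_j.
First-order condition: 65.7 − 4y_i − 2Σ_{j≠i} y_j = 0.
Imposing symmetry (y_j = y for all j) turns Σ_{j≠i} y_j into 3y, so 65.7 = 10y and y = 6.57.

6.57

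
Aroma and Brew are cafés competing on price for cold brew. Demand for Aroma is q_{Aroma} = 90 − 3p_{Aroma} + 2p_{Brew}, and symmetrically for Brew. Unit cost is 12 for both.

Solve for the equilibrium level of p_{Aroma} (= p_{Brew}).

31.5

Aroma's profit: π = (p_{Aroma} − 12)(90 − 3p_{Aroma} + 2p_{Brew}).
∂π/∂p_{Aroma} = 126 − 6p_{Aroma} + 2p_{Brew} = 0 ⇒ p_{Aroma} = 21 + (1/3)p_{Brew}.
By symmetry p_{Brew} = p_{Aroma}; substituting into the reaction function, (2/3)p_{Aroma} = 21 and p_{Aroma} = 31.5.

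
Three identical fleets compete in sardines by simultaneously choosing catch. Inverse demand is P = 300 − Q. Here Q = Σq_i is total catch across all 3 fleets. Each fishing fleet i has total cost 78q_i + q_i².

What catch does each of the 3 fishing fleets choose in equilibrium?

A representative fishing fleet's profit is π_i = q_i(300 − Q) − 78q_i − q_i², with Q = q_i + Σ_{j≠i} q_j.
First-order condition: 222 − 4q_i − Σ_{j≠i} q_j = 0.
Imposing symmetry (q_j = q for all j) turns Σ_{j≠i} q_j into 2q, so 222 = 6q and q = 37.

37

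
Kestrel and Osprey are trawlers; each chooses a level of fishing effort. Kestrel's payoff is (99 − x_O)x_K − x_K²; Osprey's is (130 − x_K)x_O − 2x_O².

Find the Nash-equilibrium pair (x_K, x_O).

38, 23

Expanding Kestrel's payoff: 99x_K − x_Ox_K − x_K².
∂π/∂x_K = 99 − x_O − 2x_K = 0, so x_K = 49.5 − 0.5x_O.
Likewise for Osprey: x_O = 32.5 − 0.25x_K.
Plugging x_O into Kestrel's best response: x_K = 49.5 − 0.5(32.5 − 0.25x_K) ⇒ 0.875x_K = 33.25, so x_K = 38.
Then x_O = 32.5 − 0.25·38 = 23.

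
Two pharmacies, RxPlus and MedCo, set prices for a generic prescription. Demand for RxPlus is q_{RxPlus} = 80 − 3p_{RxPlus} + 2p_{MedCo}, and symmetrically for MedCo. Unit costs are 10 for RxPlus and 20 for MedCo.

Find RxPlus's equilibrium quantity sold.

58.125

RxPlus's profit: π = (p_{RxPlus} − 10)(80 − 3p_{RxPlus} + 2p_{MedCo}).
∂π/∂p_{RxPlus} = 110 − 6p_{RxPlus} + 2p_{MedCo} = 0 ⇒ p_{RxPlus} = 55/3 + (1/3)p_{MedCo}.
Similarly p_{MedCo} = 70/3 + (1/3)p_{RxPlus}.
Plugging p_{MedCo} into RxPlus's best response: p_{RxPlus} = 55/3 + (1/3)(70/3 + (1/3)p_{RxPlus}) ⇒ (8/9)p_{RxPlus} = 235/9, so p_{RxPlus} = 29.375.
Then p_{MedCo} = 70/3 + (1/3)·29.375 = 33.125.
q_{RxPlus} = 80 − 3·29.375 + 2·33.125 = 58.125.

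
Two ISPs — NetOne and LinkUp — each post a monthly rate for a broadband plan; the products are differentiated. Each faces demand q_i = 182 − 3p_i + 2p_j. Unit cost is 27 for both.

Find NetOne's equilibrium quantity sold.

116.25

NetOne's profit: π = (p_{NetOne} − 27)(182 − 3p_{NetOne} + 2p_{LinkUp}).
∂π/∂p_{NetOne} = 263 − 6p_{NetOne} + 2p_{LinkUp} = 0 ⇒ p_{NetOne} = 263/6 + (1/3)p_{LinkUp}.
Setting p_{NetOne} = p_{LinkUp} in the reaction function: p_{NetOne} = 263/6 + (1/3)p_{NetOne}, so p_{NetOne} = (263/6) / (2/3) = 65.75.
q_{NetOne} = 182 − 3·65.75 + 2·65.75 = 116.25.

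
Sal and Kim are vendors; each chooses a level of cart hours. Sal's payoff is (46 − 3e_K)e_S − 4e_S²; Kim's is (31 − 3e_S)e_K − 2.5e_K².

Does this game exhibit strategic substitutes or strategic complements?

Expanding Sal's payoff: 46e_S − 3e_Ke_S − 4e_S².
∂π/∂e_S = 46 − 3e_K − 8e_S = 0, so e_S = 5.75 − 0.375e_K.
The best-response slope de_S/de_K = −0.375 < 0: the reaction function is downward-sloping, so the choices are strategic substitutes.

strategic substitutes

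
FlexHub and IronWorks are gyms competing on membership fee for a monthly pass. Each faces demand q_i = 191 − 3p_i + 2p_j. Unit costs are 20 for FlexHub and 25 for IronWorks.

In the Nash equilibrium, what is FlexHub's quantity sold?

131.0625

FlexHub's profit: π = (p_{FlexHub} − 20)(191 − 3p_{FlexHub} + 2p_{IronWorks}).
∂π/∂p_{FlexHub} = 251 − 6p_{FlexHub} + 2p_{IronWorks} = 0 ⇒ p_{FlexHub} = 251/6 + (1/3)p_{IronWorks}.
Similarly p_{IronWorks} = 133/3 + (1/3)p_{FlexHub}.
Solving the two reaction functions simultaneously: (1 − (1/3)(1/3))p_{FlexHub} = 251/6 + (1/3)·(133/3), so (8/9)p_{FlexHub} = 1019/18 and p_{FlexHub} = 63.6875.
Then p_{IronWorks} = 133/3 + (1/3)·63.6875 = 65.5625.
q_{FlexHub} = 191 − 3·63.6875 + 2·65.5625 = 131.0625.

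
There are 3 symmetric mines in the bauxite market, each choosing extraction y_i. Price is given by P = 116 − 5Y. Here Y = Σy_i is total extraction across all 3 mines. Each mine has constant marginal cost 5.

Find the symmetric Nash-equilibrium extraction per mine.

5.55

A representative mine's profit is π_i = y_i(116 − 5Y) − 5y_i, with Y = y_i + Σ_{j≠i} y_j.
First-order condition: 111 − 10y_i − 5Σ_{j≠i} y_j = 0.
Imposing symmetry (y_j = y for all j) turns Σ_{j≠i} y_j into 2y, so 111 = 20y and y = 5.55.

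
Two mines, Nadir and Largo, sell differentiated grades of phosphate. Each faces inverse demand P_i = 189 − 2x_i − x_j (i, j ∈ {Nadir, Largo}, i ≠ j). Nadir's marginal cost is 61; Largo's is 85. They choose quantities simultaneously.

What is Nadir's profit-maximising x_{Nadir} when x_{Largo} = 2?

Mine Nadir's profit: π = x_{Nadir}(189 − 2x_{Nadir} − x_{Largo}) − 61x_{Nadir}.
∂π/∂x_{Nadir} = 128 − 4x_{Nadir} − x_{Largo} = 0 ⇒ x_{Nadir} = 32 − 0.25x_{Largo}.
At x_{Largo} = 2: x_{Nadir} = 32 − 0.25·2 = 31.5.

31.5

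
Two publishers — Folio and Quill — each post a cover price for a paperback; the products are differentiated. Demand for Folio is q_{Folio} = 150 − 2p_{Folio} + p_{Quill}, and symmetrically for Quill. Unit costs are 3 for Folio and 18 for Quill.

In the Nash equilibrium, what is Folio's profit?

5202

Folio's profit: π = (p_{Folio} − 3)(150 − 2p_{Folio} + p_{Quill}).
∂π/∂p_{Folio} = 156 − 4p_{Folio} + p_{Quill} = 0 ⇒ p_{Folio} = 39 + 0.25p_{Quill}.
Similarly p_{Quill} = 46.5 + 0.25p_{Folio}.
Substituting the second reaction function into the first: p_{Folio} = 39 + 0.25(46.5 + 0.25p_{Folio}), which gives 0.9375p_{Folio} = 50.625 ⇒ p_{Folio} = 54.
Then p_{Quill} = 46.5 + 0.25·54 = 60.
q_{Folio} = 150 − 2·54 + 60 = 102.
Profit = (54 − 3)·102 = 5202.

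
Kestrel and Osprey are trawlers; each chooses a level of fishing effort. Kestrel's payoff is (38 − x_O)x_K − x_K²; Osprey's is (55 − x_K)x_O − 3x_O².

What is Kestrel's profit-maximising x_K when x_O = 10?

14

Expanding Kestrel's payoff: 38x_K − x_Ox_K − x_K².
∂π/∂x_K = 38 − x_O − 2x_K = 0, so x_K = 19 − 0.5x_O.
At x_O = 10: x_K = 19 − 0.5·10 = 14.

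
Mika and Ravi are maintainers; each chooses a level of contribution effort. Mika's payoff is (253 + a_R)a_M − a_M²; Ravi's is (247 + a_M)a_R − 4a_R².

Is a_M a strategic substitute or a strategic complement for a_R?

strategic complements

Expanding Mika's payoff: 253a_M + a_Ra_M − a_M².
∂π/∂a_M = 253 + a_R − 2a_M = 0, so a_M = 126.5 + 0.5a_R.
The best-response slope da_M/da_R = 0.5 > 0: the reaction function is upward-sloping, so the choices are strategic complements.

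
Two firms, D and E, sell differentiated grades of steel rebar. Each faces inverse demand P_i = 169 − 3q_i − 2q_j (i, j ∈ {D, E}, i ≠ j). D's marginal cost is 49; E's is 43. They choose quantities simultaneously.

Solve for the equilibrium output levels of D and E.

Firm D's profit: π = q_D(169 − 3q_D − 2q_E) − 49q_D.
∂π/∂q_D = 120 − 6q_D − 2q_E = 0 ⇒ q_D = 20 − (1/3)q_E.
Similarly q_E = 21 − (1/3)q_D.
Solving the two reaction functions simultaneously: (1 − (−1/3)(−1/3))q_D = 20 − (1/3)·21, so (8/9)q_D = 13 and q_D = 14.625.
Then q_E = 21 − (1/3)·14.625 = 16.125.

14.625, 16.125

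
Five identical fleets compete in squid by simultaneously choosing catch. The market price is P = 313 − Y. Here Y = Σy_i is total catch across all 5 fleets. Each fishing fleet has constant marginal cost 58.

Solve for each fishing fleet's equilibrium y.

A representative fishing fleet's profit is π_i = y_i(313 − Y) − 58y_i, with Y = y_i + Σ_{j≠i} y_j.
First-order condition: 255 − 2y_i − Σ_{j≠i} y_j = 0.
In a symmetric equilibrium every fishing fleet chooses the same y, so Σ_{j≠i} y_j = 4y. The condition becomes 255 − 6y = 0, giving y = 255/6 = 42.5.

42.5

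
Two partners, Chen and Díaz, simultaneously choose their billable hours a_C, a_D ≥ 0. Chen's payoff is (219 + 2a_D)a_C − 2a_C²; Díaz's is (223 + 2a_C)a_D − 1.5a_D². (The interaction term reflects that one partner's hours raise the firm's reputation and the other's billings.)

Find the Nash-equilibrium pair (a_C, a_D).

137.875, 166.25

Expanding Chen's payoff: 219a_C + 2a_Da_C − 2a_C².
∂π/∂a_C = 219 + 2a_D − 4a_C = 0, so a_C = 54.75 + 0.5a_D.
Likewise for Díaz: a_D = 223/3 + (2/3)a_C.
Plugging a_D into Chen's best response: a_C = 54.75 + 0.5(223/3 + (2/3)a_C) ⇒ (2/3)a_C = 1103/12, so a_C = 137.875.
Then a_D = 223/3 + (2/3)·137.875 = 166.25.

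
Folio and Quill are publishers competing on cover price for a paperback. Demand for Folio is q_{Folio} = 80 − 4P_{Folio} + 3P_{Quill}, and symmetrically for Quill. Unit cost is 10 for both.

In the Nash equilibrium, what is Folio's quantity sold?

56

Folio's profit: π = (P_{Folio} − 10)(80 − 4P_{Folio} + 3P_{Quill}).
∂π/∂P_{Folio} = 120 − 8P_{Folio} + 3P_{Quill} = 0 ⇒ P_{Folio} = 15 + 0.375P_{Quill}.
By symmetry P_{Quill} = P_{Folio}; substituting into the reaction function, 0.625P_{Folio} = 15 and P_{Folio} = 24.
q_{Folio} = 80 − 4·24 + 3·24 = 56.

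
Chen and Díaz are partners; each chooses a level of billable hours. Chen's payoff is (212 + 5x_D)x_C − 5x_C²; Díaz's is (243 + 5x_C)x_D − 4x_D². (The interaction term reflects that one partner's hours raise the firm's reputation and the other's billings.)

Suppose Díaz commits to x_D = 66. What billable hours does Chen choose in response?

Expanding Chen's payoff: 212x_C + 5x_Dx_C − 5x_C².
∂π/∂x_C = 212 + 5x_D − 10x_C = 0, so x_C = 21.2 + 0.5x_D.
At x_D = 66: x_C = 21.2 + 0.5·66 = 54.2.

54.2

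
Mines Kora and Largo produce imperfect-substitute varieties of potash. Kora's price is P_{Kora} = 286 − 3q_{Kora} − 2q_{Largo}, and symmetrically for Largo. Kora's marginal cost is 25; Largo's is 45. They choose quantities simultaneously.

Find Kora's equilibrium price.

126.625

Mine Kora's profit: π = q_{Kora}(286 − 3q_{Kora} − 2q_{Largo}) − 25q_{Kora}.
∂π/∂q_{Kora} = 261 − 6q_{Kora} − 2q_{Largo} = 0 ⇒ q_{Kora} = 43.5 − (1/3)q_{Largo}.
Similarly q_{Largo} = 241/6 − (1/3)q_{Kora}.
Solving the two reaction functions simultaneously: (1 − (−1/3)(−1/3))q_{Kora} = 43.5 − (1/3)·(241/6), so (8/9)q_{Kora} = 271/9 and q_{Kora} = 33.875.
Then q_{Largo} = 241/6 − (1/3)·33.875 = 28.875.
P_{Kora} = 286 − 3·33.875 − 2·28.875 = 126.625.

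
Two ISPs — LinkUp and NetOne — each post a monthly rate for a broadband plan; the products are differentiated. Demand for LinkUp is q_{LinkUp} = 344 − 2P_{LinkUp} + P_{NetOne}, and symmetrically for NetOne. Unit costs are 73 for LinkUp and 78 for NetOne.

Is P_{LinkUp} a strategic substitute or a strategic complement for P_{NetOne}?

LinkUp's profit: π = (P_{LinkUp} − 73)(344 − 2P_{LinkUp} + P_{NetOne}).
∂π/∂P_{LinkUp} = 490 − 4P_{LinkUp} + P_{NetOne} = 0 ⇒ P_{LinkUp} = 122.5 + 0.25P_{NetOne}.
The best-response slope dP_{LinkUp}/dP_{NetOne} = 0.25 > 0: the reaction function is upward-sloping, so the choices are strategic complements.

strategic complements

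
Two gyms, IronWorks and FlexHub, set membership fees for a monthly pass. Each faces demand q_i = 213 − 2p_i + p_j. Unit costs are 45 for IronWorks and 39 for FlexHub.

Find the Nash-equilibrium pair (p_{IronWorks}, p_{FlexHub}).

IronWorks's profit: π = (p_{IronWorks} − 45)(213 − 2p_{IronWorks} + p_{FlexHub}).
∂π/∂p_{IronWorks} = 303 − 4p_{IronWorks} + p_{FlexHub} = 0 ⇒ p_{IronWorks} = 75.75 + 0.25p_{FlexHub}.
Similarly p_{FlexHub} = 72.75 + 0.25p_{IronWorks}.
Substituting the second reaction function into the first: p_{IronWorks} = 75.75 + 0.25(72.75 + 0.25p_{IronWorks}), which gives 0.9375p_{IronWorks} = 93.9375 ⇒ p_{IronWorks} = 100.2.
Then p_{FlexHub} = 72.75 + 0.25·100.2 = 97.8.

100.2, 97.8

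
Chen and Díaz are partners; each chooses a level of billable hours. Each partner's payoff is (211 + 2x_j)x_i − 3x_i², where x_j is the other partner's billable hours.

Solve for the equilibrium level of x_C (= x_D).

Chen's payoff is (211 + 2x_D)x_C − 3x_C².
∂π/∂x_C = 211 + 2x_D − 6x_C = 0, so x_C = 211/6 + (1/3)x_D.
The game is symmetric, so in equilibrium x_D = x_C: the reaction function gives (2/3)x_C = 211/6, hence x_C = 52.75.

52.75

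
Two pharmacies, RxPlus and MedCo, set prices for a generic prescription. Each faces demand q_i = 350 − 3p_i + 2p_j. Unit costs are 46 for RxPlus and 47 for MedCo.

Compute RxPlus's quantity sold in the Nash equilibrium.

RxPlus's profit: π = (p_{RxPlus} − 46)(350 − 3p_{RxPlus} + 2p_{MedCo}).
∂π/∂p_{RxPlus} = 488 − 6p_{RxPlus} + 2p_{MedCo} = 0 ⇒ p_{RxPlus} = 244/3 + (1/3)p_{MedCo}.
Similarly p_{MedCo} = 491/6 + (1/3)p_{RxPlus}.
Solving the two reaction functions simultaneously: (1 − (1/3)(1/3))p_{RxPlus} = 244/3 + (1/3)·(491/6), so (8/9)p_{RxPlus} = 1955/18 and p_{RxPlus} = 122.1875.
Then p_{MedCo} = 491/6 + (1/3)·122.1875 = 122.5625.
q_{RxPlus} = 350 − 3·122.1875 + 2·122.5625 = 228.5625.

228.5625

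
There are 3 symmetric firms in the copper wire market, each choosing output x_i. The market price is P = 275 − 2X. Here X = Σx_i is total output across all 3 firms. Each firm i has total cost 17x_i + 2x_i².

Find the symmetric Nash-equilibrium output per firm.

A representative firm's profit is π_i = x_i(275 − 2X) − 17x_i − 2x_i², with X = x_i + Σ_{j≠i} x_j.
First-order condition: 258 − 8x_i − 2Σ_{j≠i} x_j = 0.
In a symmetric equilibrium every firm chooses the same x, so Σ_{j≠i} x_j = 2x. The condition becomes 258 − 12x = 0, giving x = 258/12 = 21.5.

21.5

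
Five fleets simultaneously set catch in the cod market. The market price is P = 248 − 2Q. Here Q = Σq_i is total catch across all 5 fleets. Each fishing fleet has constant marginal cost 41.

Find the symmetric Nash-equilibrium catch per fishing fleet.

17.25

A representative fishing fleet's profit is π_i = q_i(248 − 2Q) − 41q_i, with Q = q_i + Σ_{j≠i} q_j.
First-order condition: 207 − 4q_i − 2Σ_{j≠i} q_j = 0.
With identical fishing fleets, set every q_j = q: then 207 − 4q − 8q = 0, i.e. q = 207/12 = 17.25.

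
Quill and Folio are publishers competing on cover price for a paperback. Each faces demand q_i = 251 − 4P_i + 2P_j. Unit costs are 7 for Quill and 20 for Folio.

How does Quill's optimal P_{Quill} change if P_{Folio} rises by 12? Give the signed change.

3

Quill's profit: π = (P_{Quill} − 7)(251 − 4P_{Quill} + 2P_{Folio}).
∂π/∂P_{Quill} = 279 − 8P_{Quill} + 2P_{Folio} = 0 ⇒ P_{Quill} = 34.875 + 0.25P_{Folio}.
The reaction-function slope is 0.25, so a 12-unit rise in P_{Folio} moves P_{Quill} by 0.25 × 12 = 3. Quill's best response rises — the actions are strategic complements.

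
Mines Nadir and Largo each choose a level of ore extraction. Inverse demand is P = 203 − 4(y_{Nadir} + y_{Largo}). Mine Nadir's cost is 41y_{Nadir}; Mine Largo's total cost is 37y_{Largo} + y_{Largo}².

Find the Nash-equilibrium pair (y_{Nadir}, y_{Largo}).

14.9375, 10.625

Mine Nadir's profit: π = y_{Nadir}(203 − 4(y_{Nadir} + y_{Largo})) − 41y_{Nadir}.
∂π/∂y_{Nadir} = 162 − 8y_{Nadir} − 4y_{Largo} = 0, so y_{Nadir} = 20.25 − 0.5y_{Largo}.
For Largo: ∂π/∂y_{Largo} = 166 − 10y_{Largo} − 4y_{Nadir} = 0 ⇒ y_{Largo} = 16.6 − 0.4y_{Nadir}.
Plugging y_{Largo} into Nadir's best response: y_{Nadir} = 20.25 − 0.5(16.6 − 0.4y_{Nadir}) ⇒ 0.8y_{Nadir} = 11.95, so y_{Nadir} = 14.9375.
Then y_{Largo} = 16.6 − 0.4·14.9375 = 10.625.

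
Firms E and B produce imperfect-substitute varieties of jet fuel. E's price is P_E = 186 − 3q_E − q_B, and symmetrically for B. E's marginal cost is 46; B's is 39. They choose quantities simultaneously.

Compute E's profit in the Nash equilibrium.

1176.12

Firm E's profit: π = q_E(186 − 3q_E − q_B) − 46q_E.
∂π/∂q_E = 140 − 6q_E − q_B = 0 ⇒ q_E = 70/3 − (1/6)q_B.
Similarly q_B = 24.5 − (1/6)q_E.
Solving the two reaction functions simultaneously: (1 − (−1/6)(−1/6))q_E = 70/3 − (1/6)·24.5, so (35/36)q_E = 19.25 and q_E = 19.8.
Then q_B = 24.5 − (1/6)·19.8 = 21.2.
P_E = 186 − 3·19.8 − 21.2 = 105.4.
Profit = (105.4 − 46)·19.8 = 1176.12.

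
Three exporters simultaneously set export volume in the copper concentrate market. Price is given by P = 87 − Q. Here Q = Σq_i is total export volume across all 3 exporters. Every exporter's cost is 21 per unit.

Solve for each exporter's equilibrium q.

A representative exporter's profit is π_i = q_i(87 − Q) − 21q_i, with Q = q_i + Σ_{j≠i} q_j.
First-order condition: 66 − 2q_i − Σ_{j≠i} q_j = 0.
In a symmetric equilibrium every exporter chooses the same q, so Σ_{j≠i} q_j = 2q. The condition becomes 66 − 4q = 0, giving q = 66/4 = 16.5.

16.5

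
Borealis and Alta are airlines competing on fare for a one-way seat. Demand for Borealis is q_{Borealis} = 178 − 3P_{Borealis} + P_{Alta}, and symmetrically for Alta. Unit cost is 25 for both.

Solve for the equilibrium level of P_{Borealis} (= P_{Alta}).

50.6

Borealis's profit: π = (P_{Borealis} − 25)(178 − 3P_{Borealis} + P_{Alta}).
∂π/∂P_{Borealis} = 253 − 6P_{Borealis} + P_{Alta} = 0 ⇒ P_{Borealis} = 253/6 + (1/6)P_{Alta}.
By symmetry P_{Alta} = P_{Borealis}; substituting into the reaction function, (5/6)P_{Borealis} = 253/6 and P_{Borealis} = 50.6.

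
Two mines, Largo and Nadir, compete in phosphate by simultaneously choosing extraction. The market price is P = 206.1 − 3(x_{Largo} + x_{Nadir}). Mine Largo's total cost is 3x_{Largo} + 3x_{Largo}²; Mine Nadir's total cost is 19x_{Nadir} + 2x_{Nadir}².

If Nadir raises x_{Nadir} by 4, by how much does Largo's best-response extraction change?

Mine Largo's profit: π = x_{Largo}(206.1 − 3(x_{Largo} + x_{Nadir})) − 3x_{Largo} − 3x_{Largo}².
∂π/∂x_{Largo} = 203.1 − 12x_{Largo} − 3x_{Nadir} = 0, so x_{Largo} = 16.925 − 0.25x_{Nadir}.
The reaction-function slope is −0.25, so a 4-unit rise in x_{Nadir} moves x_{Largo} by −0.25 × 4 = −1. Largo's best response falls — the actions are strategic substitutes.

-1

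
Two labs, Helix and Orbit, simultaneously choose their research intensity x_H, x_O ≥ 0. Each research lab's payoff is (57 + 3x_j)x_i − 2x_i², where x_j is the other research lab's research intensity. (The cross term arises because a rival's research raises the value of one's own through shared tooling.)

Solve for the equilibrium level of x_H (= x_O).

57

Helix's payoff is (57 + 3x_O)x_H − 2x_H².
∂π/∂x_H = 57 + 3x_O − 4x_H = 0, so x_H = 14.25 + 0.75x_O.
The game is symmetric, so in equilibrium x_O = x_H: the reaction function gives 0.25x_H = 14.25, hence x_H = 57.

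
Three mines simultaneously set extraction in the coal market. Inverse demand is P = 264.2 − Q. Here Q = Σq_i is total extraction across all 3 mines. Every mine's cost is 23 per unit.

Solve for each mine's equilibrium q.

60.3

A representative mine's profit is π_i = q_i(264.2 − Q) − 23q_i, with Q = q_i + Σ_{j≠i} q_j.
First-order condition: 241.2 − 2q_i − Σ_{j≠i} q_j = 0.
In a symmetric equilibrium every mine chooses the same q, so Σ_{j≠i} q_j = 2q. The condition becomes 241.2 − 4q = 0, giving q = 241.2/4 = 60.3.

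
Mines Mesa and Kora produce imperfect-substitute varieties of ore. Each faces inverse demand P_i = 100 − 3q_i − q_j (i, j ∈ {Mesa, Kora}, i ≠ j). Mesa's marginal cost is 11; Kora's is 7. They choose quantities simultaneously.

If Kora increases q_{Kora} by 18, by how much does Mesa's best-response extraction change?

Mine Mesa's profit: π = q_{Mesa}(100 − 3q_{Mesa} − q_{Kora}) − 11q_{Mesa}.
∂π/∂q_{Mesa} = 89 − 6q_{Mesa} − q_{Kora} = 0 ⇒ q_{Mesa} = 89/6 − (1/6)q_{Kora}.
The reaction-function slope is −1/6, so an 18-unit rise in q_{Kora} moves q_{Mesa} by −1/6 × 18 = −3. Mesa's best response falls — the actions are strategic substitutes.

-3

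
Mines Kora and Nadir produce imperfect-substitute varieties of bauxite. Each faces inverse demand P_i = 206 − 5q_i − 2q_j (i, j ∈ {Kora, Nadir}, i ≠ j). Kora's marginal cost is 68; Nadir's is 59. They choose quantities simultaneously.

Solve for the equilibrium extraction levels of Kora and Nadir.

Mine Kora's profit: π = q_{Kora}(206 − 5q_{Kora} − 2q_{Nadir}) − 68q_{Kora}.
∂π/∂q_{Kora} = 138 − 10q_{Kora} − 2q_{Nadir} = 0 ⇒ q_{Kora} = 13.8 − 0.2q_{Nadir}.
Similarly q_{Nadir} = 14.7 − 0.2q_{Kora}.
Plugging q_{Nadir} into Kora's best response: q_{Kora} = 13.8 − 0.2(14.7 − 0.2q_{Kora}) ⇒ 0.96q_{Kora} = 10.86, so q_{Kora} = 11.3125.
Then q_{Nadir} = 14.7 − 0.2·11.3125 = 12.4375.

11.3125, 12.4375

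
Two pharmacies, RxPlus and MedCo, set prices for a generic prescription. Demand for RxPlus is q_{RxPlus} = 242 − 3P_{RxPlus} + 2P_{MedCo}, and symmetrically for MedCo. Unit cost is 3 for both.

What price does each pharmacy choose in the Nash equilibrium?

RxPlus's profit: π = (P_{RxPlus} − 3)(242 − 3P_{RxPlus} + 2P_{MedCo}).
∂π/∂P_{RxPlus} = 251 − 6P_{RxPlus} + 2P_{MedCo} = 0 ⇒ P_{RxPlus} = 251/6 + (1/3)P_{MedCo}.
By symmetry P_{MedCo} = P_{RxPlus}; substituting into the reaction function, (2/3)P_{RxPlus} = 251/6 and P_{RxPlus} = 62.75.

62.75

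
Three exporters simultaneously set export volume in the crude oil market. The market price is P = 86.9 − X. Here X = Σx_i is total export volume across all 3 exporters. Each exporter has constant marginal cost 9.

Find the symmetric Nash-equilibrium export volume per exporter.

19.475

A representative exporter's profit is π_i = x_i(86.9 − X) − 9x_i, with X = x_i + Σ_{j≠i} x_j.
First-order condition: 77.9 − 2x_i − Σ_{j≠i} x_j = 0.
Imposing symmetry (x_j = x for all j) turns Σ_{j≠i} x_j into 2x, so 77.9 = 4x and x = 19.475.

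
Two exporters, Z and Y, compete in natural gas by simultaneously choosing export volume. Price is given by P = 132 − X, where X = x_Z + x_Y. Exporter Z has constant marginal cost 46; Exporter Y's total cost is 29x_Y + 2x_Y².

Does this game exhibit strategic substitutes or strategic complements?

strategic substitutes

Exporter Z's profit: π = x_Z(132 − (x_Z + x_Y)) − 46x_Z.
∂π/∂x_Z = 86 − 2x_Z − x_Y = 0, so x_Z = 43 − 0.5x_Y.
The best-response slope dx_Z/dx_Y = −0.5 < 0: the reaction function is downward-sloping, so the choices are strategic substitutes.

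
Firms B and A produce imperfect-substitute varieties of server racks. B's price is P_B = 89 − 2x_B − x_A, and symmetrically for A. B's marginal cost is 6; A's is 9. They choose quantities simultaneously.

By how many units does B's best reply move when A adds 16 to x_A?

-4

Firm B's profit: π = x_B(89 − 2x_B − x_A) − 6x_B.
∂π/∂x_B = 83 − 4x_B − x_A = 0 ⇒ x_B = 20.75 − 0.25x_A.
The reaction-function slope is −0.25, so a 16-unit rise in x_A moves x_B by −0.25 × 16 = −4. B's best response falls — the actions are strategic substitutes.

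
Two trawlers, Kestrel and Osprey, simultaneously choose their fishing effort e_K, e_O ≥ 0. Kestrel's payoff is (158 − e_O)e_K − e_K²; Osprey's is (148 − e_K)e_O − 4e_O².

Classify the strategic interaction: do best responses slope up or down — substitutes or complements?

Expanding Kestrel's payoff: 158e_K − e_Oe_K − e_K².
∂π/∂e_K = 158 − e_O − 2e_K = 0, so e_K = 79 − 0.5e_O.
The best-response slope de_K/de_O = −0.5 < 0: the reaction function is downward-sloping, so the choices are strategic substitutes.

strategic substitutes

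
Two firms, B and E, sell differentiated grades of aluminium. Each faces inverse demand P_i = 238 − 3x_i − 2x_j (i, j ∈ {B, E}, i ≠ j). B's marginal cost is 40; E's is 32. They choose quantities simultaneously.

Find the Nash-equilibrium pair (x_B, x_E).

Firm B's profit: π = x_B(238 − 3x_B − 2x_E) − 40x_B.
∂π/∂x_B = 198 − 6x_B − 2x_E = 0 ⇒ x_B = 33 − (1/3)x_E.
Similarly x_E = 103/3 − (1/3)x_B.
Substituting the second reaction function into the first: x_B = 33 − (1/3)(103/3 − (1/3)x_B), which gives (8/9)x_B = 194/9 ⇒ x_B = 24.25.
Then x_E = 103/3 − (1/3)·24.25 = 26.25.

24.25, 26.25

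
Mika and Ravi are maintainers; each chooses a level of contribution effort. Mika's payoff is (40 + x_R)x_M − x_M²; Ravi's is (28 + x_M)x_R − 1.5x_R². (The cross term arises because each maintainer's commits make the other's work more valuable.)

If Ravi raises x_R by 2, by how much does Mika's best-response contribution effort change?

1

Expanding Mika's payoff: 40x_M + x_Rx_M − x_M².
∂π/∂x_M = 40 + x_R − 2x_M = 0, so x_M = 20 + 0.5x_R.
The reaction-function slope is 0.5, so a 2-unit rise in x_R moves x_M by 0.5 × 2 = 1. Mika's best response rises — the actions are strategic complements.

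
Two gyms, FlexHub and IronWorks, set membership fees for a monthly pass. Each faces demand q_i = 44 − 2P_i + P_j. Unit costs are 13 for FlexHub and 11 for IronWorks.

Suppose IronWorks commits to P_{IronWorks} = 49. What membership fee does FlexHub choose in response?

FlexHub's profit: π = (P_{FlexHub} − 13)(44 − 2P_{FlexHub} + P_{IronWorks}).
∂π/∂P_{FlexHub} = 70 − 4P_{FlexHub} + P_{IronWorks} = 0 ⇒ P_{FlexHub} = 17.5 + 0.25P_{IronWorks}.
At P_{IronWorks} = 49: P_{FlexHub} = 17.5 + 0.25·49 = 29.75.

29.75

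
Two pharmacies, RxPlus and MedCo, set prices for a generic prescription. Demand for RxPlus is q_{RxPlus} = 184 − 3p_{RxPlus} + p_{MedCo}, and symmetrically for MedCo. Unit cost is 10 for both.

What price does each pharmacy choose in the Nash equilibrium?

42.8

RxPlus's profit: π = (p_{RxPlus} − 10)(184 − 3p_{RxPlus} + p_{MedCo}).
∂π/∂p_{RxPlus} = 214 − 6p_{RxPlus} + p_{MedCo} = 0 ⇒ p_{RxPlus} = 107/3 + (1/6)p_{MedCo}.
Setting p_{RxPlus} = p_{MedCo} in the reaction function: p_{RxPlus} = 107/3 + (1/6)p_{RxPlus}, so p_{RxPlus} = (107/3) / (5/6) = 42.8.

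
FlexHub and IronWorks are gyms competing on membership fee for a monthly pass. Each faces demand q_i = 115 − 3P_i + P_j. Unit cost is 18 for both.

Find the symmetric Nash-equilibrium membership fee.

33.8

FlexHub's profit: π = (P_{FlexHub} − 18)(115 − 3P_{FlexHub} + P_{IronWorks}).
∂π/∂P_{FlexHub} = 169 − 6P_{FlexHub} + P_{IronWorks} = 0 ⇒ P_{FlexHub} = 169/6 + (1/6)P_{IronWorks}.
By symmetry P_{IronWorks} = P_{FlexHub}; substituting into the reaction function, (5/6)P_{FlexHub} = 169/6 and P_{FlexHub} = 33.8.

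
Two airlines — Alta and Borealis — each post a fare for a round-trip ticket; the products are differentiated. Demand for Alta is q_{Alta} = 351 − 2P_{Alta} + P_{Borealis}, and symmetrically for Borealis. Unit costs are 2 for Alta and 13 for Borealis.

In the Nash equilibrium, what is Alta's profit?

Alta's profit: π = (P_{Alta} − 2)(351 − 2P_{Alta} + P_{Borealis}).
∂π/∂P_{Alta} = 355 − 4P_{Alta} + P_{Borealis} = 0 ⇒ P_{Alta} = 88.75 + 0.25P_{Borealis}.
Similarly P_{Borealis} = 94.25 + 0.25P_{Alta}.
Substituting the second reaction function into the first: P_{Alta} = 88.75 + 0.25(94.25 + 0.25P_{Alta}), which gives 0.9375P_{Alta} = 112.3125 ⇒ P_{Alta} = 119.8.
Then P_{Borealis} = 94.25 + 0.25·119.8 = 124.2.
q_{Alta} = 351 − 2·119.8 + 124.2 = 235.6.
Profit = (119.8 − 2)·235.6 = 27753.68.

27753.68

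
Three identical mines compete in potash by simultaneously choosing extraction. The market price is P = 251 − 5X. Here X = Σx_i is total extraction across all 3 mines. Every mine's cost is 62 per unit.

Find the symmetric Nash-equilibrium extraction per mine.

9.45

A representative mine's profit is π_i = x_i(251 − 5X) − 62x_i, with X = x_i + Σ_{j≠i} x_j.
First-order condition: 189 − 10x_i − 5Σ_{j≠i} x_j = 0.
Imposing symmetry (x_j = x for all j) turns Σ_{j≠i} x_j into 2x, so 189 = 20x and x = 9.45.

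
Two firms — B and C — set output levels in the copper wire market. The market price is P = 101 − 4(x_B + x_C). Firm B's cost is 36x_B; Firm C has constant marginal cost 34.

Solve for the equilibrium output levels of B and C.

Firm B's profit: π = x_B(101 − 4(x_B + x_C)) − 36x_B.
∂π/∂x_B = 65 − 8x_B − 4x_C = 0, so x_B = 8.125 − 0.5x_C.
By the same steps for C: x_C = 8.375 − 0.5x_B.
Solving the two reaction functions simultaneously: (1 − (−0.5)(−0.5))x_B = 8.125 − 0.5·8.375, so 0.75x_B = 3.9375 and x_B = 5.25.
Then x_C = 8.375 − 0.5·5.25 = 5.75.

5.25, 5.75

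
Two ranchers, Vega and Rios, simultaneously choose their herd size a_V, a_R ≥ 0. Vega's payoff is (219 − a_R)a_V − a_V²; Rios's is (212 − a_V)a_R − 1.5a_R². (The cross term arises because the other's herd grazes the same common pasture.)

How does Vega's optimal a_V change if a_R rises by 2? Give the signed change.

Expanding Vega's payoff: 219a_V − a_Ra_V − a_V².
∂π/∂a_V = 219 − a_R − 2a_V = 0, so a_V = 109.5 − 0.5a_R.
The reaction-function slope is −0.5, so a 2-unit rise in a_R moves a_V by −0.5 × 2 = −1. Vega's best response falls — the actions are strategic substitutes.

-1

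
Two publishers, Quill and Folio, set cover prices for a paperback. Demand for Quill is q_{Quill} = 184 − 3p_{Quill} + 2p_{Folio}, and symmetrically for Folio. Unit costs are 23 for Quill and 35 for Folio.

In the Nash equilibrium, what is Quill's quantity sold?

127.5

Quill's profit: π = (p_{Quill} − 23)(184 − 3p_{Quill} + 2p_{Folio}).
∂π/∂p_{Quill} = 253 − 6p_{Quill} + 2p_{Folio} = 0 ⇒ p_{Quill} = 253/6 + (1/3)p_{Folio}.
Similarly p_{Folio} = 289/6 + (1/3)p_{Quill}.
Plugging p_{Folio} into Quill's best response: p_{Quill} = 253/6 + (1/3)(289/6 + (1/3)p_{Quill}) ⇒ (8/9)p_{Quill} = 524/9, so p_{Quill} = 65.5.
Then p_{Folio} = 289/6 + (1/3)·65.5 = 70.
q_{Quill} = 184 − 3·65.5 + 2·70 = 127.5.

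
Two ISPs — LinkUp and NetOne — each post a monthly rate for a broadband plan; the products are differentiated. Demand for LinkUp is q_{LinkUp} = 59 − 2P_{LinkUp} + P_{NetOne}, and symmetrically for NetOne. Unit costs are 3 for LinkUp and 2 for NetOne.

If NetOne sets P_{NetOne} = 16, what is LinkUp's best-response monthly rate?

LinkUp's profit: π = (P_{LinkUp} − 3)(59 − 2P_{LinkUp} + P_{NetOne}).
∂π/∂P_{LinkUp} = 65 − 4P_{LinkUp} + P_{NetOne} = 0 ⇒ P_{LinkUp} = 16.25 + 0.25P_{NetOne}.
At P_{NetOne} = 16: P_{LinkUp} = 16.25 + 0.25·16 = 20.25.

20.25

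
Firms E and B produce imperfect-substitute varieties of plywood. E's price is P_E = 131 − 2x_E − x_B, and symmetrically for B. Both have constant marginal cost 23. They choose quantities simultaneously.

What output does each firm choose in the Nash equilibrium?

21.6

Firm E's profit: π = x_E(131 − 2x_E − x_B) − 23x_E.
∂π/∂x_E = 108 − 4x_E − x_B = 0 ⇒ x_E = 27 − 0.25x_B.
The game is symmetric, so in equilibrium x_B = x_E: the reaction function gives 1.25x_E = 27, hence x_E = 21.6.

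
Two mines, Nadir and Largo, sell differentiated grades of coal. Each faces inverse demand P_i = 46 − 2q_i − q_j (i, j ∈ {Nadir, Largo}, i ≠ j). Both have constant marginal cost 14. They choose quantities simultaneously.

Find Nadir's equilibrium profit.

Mine Nadir's profit: π = q_{Nadir}(46 − 2q_{Nadir} − q_{Largo}) − 14q_{Nadir}.
∂π/∂q_{Nadir} = 32 − 4q_{Nadir} − q_{Largo} = 0 ⇒ q_{Nadir} = 8 − 0.25q_{Largo}.
By symmetry q_{Largo} = q_{Nadir}; substituting into the reaction function, 1.25q_{Nadir} = 8 and q_{Nadir} = 6.4.
P_{Nadir} = 46 − 2·6.4 − 6.4 = 26.8.
Profit = (26.8 − 14)·6.4 = 81.92.

81.92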